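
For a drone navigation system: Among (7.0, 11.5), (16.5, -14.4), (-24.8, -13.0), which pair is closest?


d(P0,P1) = 27.5873, d(P0,P2) = 40.1434, d(P1,P2) = 41.3237
Closest: P0 and P1

Closest pair: (7.0, 11.5) and (16.5, -14.4), distance = 27.5873


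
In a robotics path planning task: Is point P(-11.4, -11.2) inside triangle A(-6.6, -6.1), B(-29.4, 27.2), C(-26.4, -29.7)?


Cross products: AB x AP = 276.12, BC x BP = 909, CA x CP = 12.3
All same sign? yes

Yes, inside


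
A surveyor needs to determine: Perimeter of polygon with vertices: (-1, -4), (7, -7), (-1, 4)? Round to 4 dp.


Sides: (-1, -4)->(7, -7): sqrt(73) = 8.544004, (7, -7)->(-1, 4): sqrt(185) = 13.601471, (-1, 4)->(-1, -4): sqrt(64) = 8
Sum = 30.145475
Perimeter = 30.1455

30.1455


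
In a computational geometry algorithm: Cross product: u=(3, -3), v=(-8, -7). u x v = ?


u x v = u_x*v_y - u_y*v_x = 3*(-7) - (-3)*(-8)
= (-21) - 24 = -45

-45


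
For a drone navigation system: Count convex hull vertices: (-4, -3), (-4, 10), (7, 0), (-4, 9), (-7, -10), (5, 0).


Convex hull vertices (CCW): (-7, -10), (7, 0), (-4, 10)
Count = 3

3


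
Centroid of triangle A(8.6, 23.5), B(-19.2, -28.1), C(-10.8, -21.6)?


Centroid = ((x_A+x_B+x_C)/3, (y_A+y_B+y_C)/3)
= ((8.6+(-19.2)+(-10.8))/3, (23.5+(-28.1)+(-21.6))/3)
= (-7.1333, -8.7333)

(-7.1333, -8.7333)


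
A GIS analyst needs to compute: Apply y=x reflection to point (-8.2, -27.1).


Reflection over y=x: (x,y) -> (y,x)
(-8.2, -27.1) -> (-27.1, -8.2)

(-27.1, -8.2)


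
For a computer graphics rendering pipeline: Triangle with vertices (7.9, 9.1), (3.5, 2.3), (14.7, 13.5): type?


Side lengths squared: AB^2=65.6, BC^2=250.88, CA^2=65.6
Sorted: [65.6, 65.6, 250.88]
By sides: Isosceles, By angles: Obtuse

Isosceles, Obtuse


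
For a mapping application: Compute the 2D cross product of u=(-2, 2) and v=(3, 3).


u x v = u_x*v_y - u_y*v_x = (-2)*3 - 2*3
= (-6) - 6 = -12

-12


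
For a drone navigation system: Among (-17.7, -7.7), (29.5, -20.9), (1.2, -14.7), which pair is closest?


d(P0,P1) = 49.011, d(P0,P2) = 20.1547, d(P1,P2) = 28.9712
Closest: P0 and P2

Closest pair: (-17.7, -7.7) and (1.2, -14.7), distance = 20.1547


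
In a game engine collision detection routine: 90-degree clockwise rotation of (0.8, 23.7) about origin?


90° CW: (x,y) -> (y, -x)
(0.8,23.7) -> (23.7, -0.8)

(23.7, -0.8)


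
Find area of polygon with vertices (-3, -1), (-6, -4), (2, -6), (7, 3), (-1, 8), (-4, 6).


Shoelace sum: ((-3)*(-4) - (-6)*(-1)) + ((-6)*(-6) - 2*(-4)) + (2*3 - 7*(-6)) + (7*8 - (-1)*3) + ((-1)*6 - (-4)*8) + ((-4)*(-1) - (-3)*6)
= 205
Area = |205|/2 = 102.5

102.5


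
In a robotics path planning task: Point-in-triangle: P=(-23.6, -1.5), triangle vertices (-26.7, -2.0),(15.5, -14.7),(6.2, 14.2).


Cross products: AB x AP = 60.47, BC x BP = 1007.23, CA x CP = 33.77
All same sign? yes

Yes, inside


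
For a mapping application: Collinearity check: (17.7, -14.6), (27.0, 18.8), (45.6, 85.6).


Cross product: (27-17.7)*(85.6-(-14.6)) - (18.8-(-14.6))*(45.6-17.7)
= 0

Yes, collinear


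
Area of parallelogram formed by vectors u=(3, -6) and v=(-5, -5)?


|u x v| = |3*(-5) - (-6)*(-5)|
= |(-15) - 30| = 45

45


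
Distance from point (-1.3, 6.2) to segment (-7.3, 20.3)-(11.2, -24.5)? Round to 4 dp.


Project P onto AB: t = 0.3161 (clamped to [0,1])
Closest point on segment: (-1.4516, 6.1374)
Distance: 0.164

0.164


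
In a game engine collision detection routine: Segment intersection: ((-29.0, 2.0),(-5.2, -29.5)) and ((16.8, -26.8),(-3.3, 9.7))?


Cross products: d1=1092.82, d2=857.27, d3=757.26, d4=992.81
d1*d2 < 0 and d3*d4 < 0? no

No, they don't intersect


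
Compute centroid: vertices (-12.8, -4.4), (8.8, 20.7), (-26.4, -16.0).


Centroid = ((x_A+x_B+x_C)/3, (y_A+y_B+y_C)/3)
= (((-12.8)+8.8+(-26.4))/3, ((-4.4)+20.7+(-16))/3)
= (-10.1333, 0.1)

(-10.1333, 0.1)


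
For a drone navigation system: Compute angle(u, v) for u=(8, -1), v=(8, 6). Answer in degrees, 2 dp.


u.v = 58, |u| = sqrt(65) = 8.0623, |v| = sqrt(100) = 10
cos(theta) = u.v/(|u||v|) = 58/sqrt(6500) = 0.719401
theta = acos(0.719401) = 43.99 degrees

43.99 degrees


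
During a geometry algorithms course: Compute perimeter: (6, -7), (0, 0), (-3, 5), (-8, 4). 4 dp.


Sides: (6, -7)->(0, 0): sqrt(85) = 9.219544, (0, 0)->(-3, 5): sqrt(34) = 5.830952, (-3, 5)->(-8, 4): sqrt(26) = 5.09902, (-8, 4)->(6, -7): sqrt(317) = 17.804494
Sum = 37.95401
Perimeter = 37.954

37.954


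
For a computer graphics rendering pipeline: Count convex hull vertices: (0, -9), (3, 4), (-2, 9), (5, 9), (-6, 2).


Convex hull vertices (CCW): (-6, 2), (0, -9), (5, 9), (-2, 9)
Count = 4

4


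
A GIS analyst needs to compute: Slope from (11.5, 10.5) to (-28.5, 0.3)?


slope = (y2-y1)/(x2-x1) = (0.3-10.5)/((-28.5)-11.5) = (-10.2)/(-40) = 0.255

0.255


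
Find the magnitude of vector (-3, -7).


|u| = sqrt((-3)^2 + (-7)^2) = sqrt(58) = 7.6158

7.6158


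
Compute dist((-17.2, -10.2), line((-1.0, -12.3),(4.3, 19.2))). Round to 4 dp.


|cross product| = 521.43
|line direction| = sqrt(1020.34) = 31.9428
Distance = 521.43/sqrt(1020.34) = 16.3239

16.3239


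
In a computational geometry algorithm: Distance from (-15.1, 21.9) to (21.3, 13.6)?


dx=36.4, dy=-8.3
d^2 = 36.4^2 + (-8.3)^2 = 1393.85
d = sqrt(1393.85) = 37.3343

37.3343


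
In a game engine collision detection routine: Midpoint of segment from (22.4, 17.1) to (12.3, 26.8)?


M = ((22.4+12.3)/2, (17.1+26.8)/2)
= (17.35, 21.95)

(17.35, 21.95)


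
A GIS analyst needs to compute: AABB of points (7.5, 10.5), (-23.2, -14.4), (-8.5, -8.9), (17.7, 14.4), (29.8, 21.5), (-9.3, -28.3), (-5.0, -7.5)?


x range: [-23.2, 29.8]
y range: [-28.3, 21.5]
Bounding box: (-23.2,-28.3) to (29.8,21.5)

(-23.2,-28.3) to (29.8,21.5)


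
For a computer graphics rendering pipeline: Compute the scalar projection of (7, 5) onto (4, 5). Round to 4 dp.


u.v = 53, |v| = sqrt(41) = 6.4031
Scalar projection = u.v / |v| = 53 / sqrt(41) = 8.2772

8.2772


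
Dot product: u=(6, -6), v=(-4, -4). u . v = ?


u . v = u_x*v_x + u_y*v_y = 6*(-4) + (-6)*(-4)
= (-24) + 24 = 0

0


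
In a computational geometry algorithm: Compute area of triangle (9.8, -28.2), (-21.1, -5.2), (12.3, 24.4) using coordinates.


Area = |x_A(y_B-y_C) + x_B(y_C-y_A) + x_C(y_A-y_B)|/2
= |(-290.08) + (-1109.86) + (-282.9)|/2
= 1682.84/2 = 841.42

841.42


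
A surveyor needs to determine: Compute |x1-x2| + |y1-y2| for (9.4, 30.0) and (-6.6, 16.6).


|9.4-(-6.6)| + |30-16.6| = 16 + 13.4 = 29.4

29.4


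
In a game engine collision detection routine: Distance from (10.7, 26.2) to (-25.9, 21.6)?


dx=-36.6, dy=-4.6
d^2 = (-36.6)^2 + (-4.6)^2 = 1360.72
d = sqrt(1360.72) = 36.8879

36.8879


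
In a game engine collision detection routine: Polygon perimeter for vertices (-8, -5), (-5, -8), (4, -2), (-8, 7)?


Sides: (-8, -5)->(-5, -8): sqrt(18) = 4.242641, (-5, -8)->(4, -2): sqrt(117) = 10.816654, (4, -2)->(-8, 7): sqrt(225) = 15, (-8, 7)->(-8, -5): sqrt(144) = 12
Sum = 42.059295
Perimeter = 42.0593

42.0593


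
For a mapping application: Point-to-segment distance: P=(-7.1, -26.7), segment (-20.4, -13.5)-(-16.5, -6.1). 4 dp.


Project P onto AB: t = 0 (clamped to [0,1])
Closest point on segment: (-20.4, -13.5)
Distance: 18.7385

18.7385


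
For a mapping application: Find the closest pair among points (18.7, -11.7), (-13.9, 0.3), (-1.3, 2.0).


d(P0,P1) = 34.7385, d(P0,P2) = 24.2423, d(P1,P2) = 12.7142
Closest: P1 and P2

Closest pair: (-13.9, 0.3) and (-1.3, 2.0), distance = 12.7142


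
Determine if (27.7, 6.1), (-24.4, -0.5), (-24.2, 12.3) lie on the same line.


Cross product: ((-24.4)-27.7)*(12.3-6.1) - ((-0.5)-6.1)*((-24.2)-27.7)
= -665.56

No, not collinear


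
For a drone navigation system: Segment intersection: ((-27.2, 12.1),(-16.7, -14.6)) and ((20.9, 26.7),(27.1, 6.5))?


Cross products: d1=-1062.14, d2=-1015.58, d3=1437.57, d4=1391.01
d1*d2 < 0 and d3*d4 < 0? no

No, they don't intersect


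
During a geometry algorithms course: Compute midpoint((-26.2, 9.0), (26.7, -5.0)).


M = (((-26.2)+26.7)/2, (9+(-5))/2)
= (0.25, 2)

(0.25, 2)


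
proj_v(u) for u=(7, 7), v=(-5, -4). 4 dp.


u.v = -63, |v| = sqrt(41) = 6.4031
Scalar projection = u.v / |v| = -63 / sqrt(41) = -9.8389

-9.8389


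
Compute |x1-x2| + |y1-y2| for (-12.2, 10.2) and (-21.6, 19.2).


|(-12.2)-(-21.6)| + |10.2-19.2| = 9.4 + 9 = 18.4

18.4


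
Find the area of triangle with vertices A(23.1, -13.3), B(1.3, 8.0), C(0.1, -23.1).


Area = |x_A(y_B-y_C) + x_B(y_C-y_A) + x_C(y_A-y_B)|/2
= |718.41 + (-12.74) + (-2.13)|/2
= 703.54/2 = 351.77

351.77


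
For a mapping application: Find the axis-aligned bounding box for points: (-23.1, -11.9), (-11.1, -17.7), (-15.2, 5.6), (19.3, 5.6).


x range: [-23.1, 19.3]
y range: [-17.7, 5.6]
Bounding box: (-23.1,-17.7) to (19.3,5.6)

(-23.1,-17.7) to (19.3,5.6)


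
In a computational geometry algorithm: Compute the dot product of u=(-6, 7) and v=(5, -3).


u . v = u_x*v_x + u_y*v_y = (-6)*5 + 7*(-3)
= (-30) + (-21) = -51

-51


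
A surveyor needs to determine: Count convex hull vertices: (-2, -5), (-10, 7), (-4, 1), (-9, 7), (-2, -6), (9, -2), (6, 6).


Convex hull vertices (CCW): (-10, 7), (-2, -6), (9, -2), (6, 6), (-9, 7)
Count = 5

5


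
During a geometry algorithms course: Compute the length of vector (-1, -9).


|u| = sqrt((-1)^2 + (-9)^2) = sqrt(82) = 9.0554

9.0554


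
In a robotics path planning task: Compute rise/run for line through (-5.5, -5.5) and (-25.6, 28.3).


slope = (y2-y1)/(x2-x1) = (28.3-(-5.5))/((-25.6)-(-5.5)) = 33.8/(-20.1) = -1.6816

-1.6816


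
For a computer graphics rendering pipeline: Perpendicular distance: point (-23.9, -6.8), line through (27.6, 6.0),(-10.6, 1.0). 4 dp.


|cross product| = 231.46
|line direction| = sqrt(1484.24) = 38.5258
Distance = 231.46/sqrt(1484.24) = 6.0079

6.0079


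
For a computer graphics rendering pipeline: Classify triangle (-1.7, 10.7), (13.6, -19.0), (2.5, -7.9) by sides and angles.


Side lengths squared: AB^2=1116.18, BC^2=246.42, CA^2=363.6
Sorted: [246.42, 363.6, 1116.18]
By sides: Scalene, By angles: Obtuse

Scalene, Obtuse


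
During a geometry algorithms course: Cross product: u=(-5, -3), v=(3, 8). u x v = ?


u x v = u_x*v_y - u_y*v_x = (-5)*8 - (-3)*3
= (-40) - (-9) = -31

-31


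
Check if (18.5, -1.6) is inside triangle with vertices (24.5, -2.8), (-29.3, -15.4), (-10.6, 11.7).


Cross products: AB x AP = -140.16, BC x BP = -1037.32, CA x CP = -44.88
All same sign? yes

Yes, inside


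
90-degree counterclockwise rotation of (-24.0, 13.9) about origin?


90° CCW: (x,y) -> (-y, x)
(-24,13.9) -> (-13.9, -24)

(-13.9, -24)


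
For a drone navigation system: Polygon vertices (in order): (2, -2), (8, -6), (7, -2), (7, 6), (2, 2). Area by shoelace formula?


Shoelace sum: (2*(-6) - 8*(-2)) + (8*(-2) - 7*(-6)) + (7*6 - 7*(-2)) + (7*2 - 2*6) + (2*(-2) - 2*2)
= 80
Area = |80|/2 = 40

40


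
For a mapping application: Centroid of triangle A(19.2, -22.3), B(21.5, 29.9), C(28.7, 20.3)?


Centroid = ((x_A+x_B+x_C)/3, (y_A+y_B+y_C)/3)
= ((19.2+21.5+28.7)/3, ((-22.3)+29.9+20.3)/3)
= (23.1333, 9.3)

(23.1333, 9.3)


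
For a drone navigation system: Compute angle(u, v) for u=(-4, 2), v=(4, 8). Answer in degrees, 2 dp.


u.v = 0, |u| = sqrt(20) = 4.4721, |v| = sqrt(80) = 8.9443
cos(theta) = u.v/(|u||v|) = 0/sqrt(1600) = 0
theta = acos(0) = 90 degrees

90 degrees


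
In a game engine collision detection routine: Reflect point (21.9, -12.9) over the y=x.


Reflection over y=x: (x,y) -> (y,x)
(21.9, -12.9) -> (-12.9, 21.9)

(-12.9, 21.9)


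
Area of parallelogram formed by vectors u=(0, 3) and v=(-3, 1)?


|u x v| = |0*1 - 3*(-3)|
= |0 - (-9)| = 9

9


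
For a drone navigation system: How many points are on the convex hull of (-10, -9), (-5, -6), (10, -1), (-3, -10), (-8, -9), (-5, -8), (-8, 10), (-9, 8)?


Convex hull vertices (CCW): (-10, -9), (-3, -10), (10, -1), (-8, 10), (-9, 8)
Count = 5

5


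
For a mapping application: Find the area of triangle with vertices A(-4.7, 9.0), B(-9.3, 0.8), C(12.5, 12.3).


Area = |x_A(y_B-y_C) + x_B(y_C-y_A) + x_C(y_A-y_B)|/2
= |54.05 + (-30.69) + 102.5|/2
= 125.86/2 = 62.93

62.93


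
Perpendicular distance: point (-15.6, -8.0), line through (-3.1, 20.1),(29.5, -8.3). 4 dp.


|cross product| = 1271.06
|line direction| = sqrt(1869.32) = 43.2356
Distance = 1271.06/sqrt(1869.32) = 29.3984

29.3984


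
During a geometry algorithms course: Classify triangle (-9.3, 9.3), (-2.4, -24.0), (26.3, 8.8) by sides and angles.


Side lengths squared: AB^2=1156.5, BC^2=1899.53, CA^2=1267.61
Sorted: [1156.5, 1267.61, 1899.53]
By sides: Scalene, By angles: Acute

Scalene, Acute


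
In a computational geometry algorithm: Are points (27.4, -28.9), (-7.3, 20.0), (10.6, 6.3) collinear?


Cross product: ((-7.3)-27.4)*(6.3-(-28.9)) - (20-(-28.9))*(10.6-27.4)
= -399.92

No, not collinear


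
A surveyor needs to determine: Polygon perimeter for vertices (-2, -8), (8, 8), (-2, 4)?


Sides: (-2, -8)->(8, 8): sqrt(356) = 18.867962, (8, 8)->(-2, 4): sqrt(116) = 10.77033, (-2, 4)->(-2, -8): sqrt(144) = 12
Sum = 41.638292
Perimeter = 41.6383

41.6383


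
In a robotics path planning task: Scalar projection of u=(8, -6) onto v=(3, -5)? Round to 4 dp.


u.v = 54, |v| = sqrt(34) = 5.831
Scalar projection = u.v / |v| = 54 / sqrt(34) = 9.2609

9.2609


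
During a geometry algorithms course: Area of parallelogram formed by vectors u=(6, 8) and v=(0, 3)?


|u x v| = |6*3 - 8*0|
= |18 - 0| = 18

18


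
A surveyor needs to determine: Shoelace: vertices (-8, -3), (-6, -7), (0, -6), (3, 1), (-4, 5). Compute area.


Shoelace sum: ((-8)*(-7) - (-6)*(-3)) + ((-6)*(-6) - 0*(-7)) + (0*1 - 3*(-6)) + (3*5 - (-4)*1) + ((-4)*(-3) - (-8)*5)
= 163
Area = |163|/2 = 81.5

81.5


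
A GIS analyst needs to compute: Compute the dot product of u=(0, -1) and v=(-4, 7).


u . v = u_x*v_x + u_y*v_y = 0*(-4) + (-1)*7
= 0 + (-7) = -7

-7


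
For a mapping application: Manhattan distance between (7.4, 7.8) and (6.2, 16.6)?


|7.4-6.2| + |7.8-16.6| = 1.2 + 8.8 = 10

10


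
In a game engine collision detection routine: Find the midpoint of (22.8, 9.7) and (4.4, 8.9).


M = ((22.8+4.4)/2, (9.7+8.9)/2)
= (13.6, 9.3)

(13.6, 9.3)


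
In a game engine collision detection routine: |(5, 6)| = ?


|u| = sqrt(5^2 + 6^2) = sqrt(61) = 7.8102

7.8102


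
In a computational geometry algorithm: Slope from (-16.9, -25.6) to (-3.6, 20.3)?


slope = (y2-y1)/(x2-x1) = (20.3-(-25.6))/((-3.6)-(-16.9)) = 45.9/13.3 = 3.4511

3.4511


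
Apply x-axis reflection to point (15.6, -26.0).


Reflection over x-axis: (x,y) -> (x,-y)
(15.6, -26) -> (15.6, 26)

(15.6, 26)


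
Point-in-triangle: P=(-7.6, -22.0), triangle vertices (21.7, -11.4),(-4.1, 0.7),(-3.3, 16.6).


Cross products: AB x AP = 628.01, BC x BP = 37.49, CA x CP = -1085.4
All same sign? no

No, outside


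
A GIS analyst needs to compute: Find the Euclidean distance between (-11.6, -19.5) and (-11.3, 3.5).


dx=0.3, dy=23
d^2 = 0.3^2 + 23^2 = 529.09
d = sqrt(529.09) = 23.002

23.002


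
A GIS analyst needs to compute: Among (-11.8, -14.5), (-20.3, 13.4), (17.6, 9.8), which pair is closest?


d(P0,P1) = 29.1661, d(P0,P2) = 38.1425, d(P1,P2) = 38.0706
Closest: P0 and P1

Closest pair: (-11.8, -14.5) and (-20.3, 13.4), distance = 29.1661


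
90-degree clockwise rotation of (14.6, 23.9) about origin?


90° CW: (x,y) -> (y, -x)
(14.6,23.9) -> (23.9, -14.6)

(23.9, -14.6)


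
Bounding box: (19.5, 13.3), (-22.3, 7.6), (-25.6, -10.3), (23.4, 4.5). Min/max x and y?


x range: [-25.6, 23.4]
y range: [-10.3, 13.3]
Bounding box: (-25.6,-10.3) to (23.4,13.3)

(-25.6,-10.3) to (23.4,13.3)


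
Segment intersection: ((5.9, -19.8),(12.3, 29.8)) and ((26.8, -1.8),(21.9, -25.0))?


Cross products: d1=-396.68, d2=-491.24, d3=-921.44, d4=-826.88
d1*d2 < 0 and d3*d4 < 0? no

No, they don't intersect


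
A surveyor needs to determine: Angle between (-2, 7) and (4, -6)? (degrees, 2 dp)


u.v = -50, |u| = sqrt(53) = 7.2801, |v| = sqrt(52) = 7.2111
cos(theta) = u.v/(|u||v|) = -50/sqrt(2756) = -0.952424
theta = acos(-0.952424) = 162.26 degrees

162.26 degrees


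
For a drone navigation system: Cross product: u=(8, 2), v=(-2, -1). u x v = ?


u x v = u_x*v_y - u_y*v_x = 8*(-1) - 2*(-2)
= (-8) - (-4) = -4

-4


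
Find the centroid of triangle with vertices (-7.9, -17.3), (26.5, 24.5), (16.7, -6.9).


Centroid = ((x_A+x_B+x_C)/3, (y_A+y_B+y_C)/3)
= (((-7.9)+26.5+16.7)/3, ((-17.3)+24.5+(-6.9))/3)
= (11.7667, 0.1)

(11.7667, 0.1)


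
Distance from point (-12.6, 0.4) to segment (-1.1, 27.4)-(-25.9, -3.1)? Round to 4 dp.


Project P onto AB: t = 0.7175 (clamped to [0,1])
Closest point on segment: (-18.8933, 5.5171)
Distance: 8.1111

8.1111


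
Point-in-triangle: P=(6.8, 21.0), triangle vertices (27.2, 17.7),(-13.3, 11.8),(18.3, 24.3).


Cross products: AB x AP = -254.01, BC x BP = 39.47, CA x CP = -105.27
All same sign? no

No, outside


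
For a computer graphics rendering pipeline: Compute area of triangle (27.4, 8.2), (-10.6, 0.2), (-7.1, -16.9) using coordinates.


Area = |x_A(y_B-y_C) + x_B(y_C-y_A) + x_C(y_A-y_B)|/2
= |468.54 + 266.06 + (-56.8)|/2
= 677.8/2 = 338.9

338.9


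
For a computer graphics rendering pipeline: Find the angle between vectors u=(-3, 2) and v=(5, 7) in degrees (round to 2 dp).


u.v = -1, |u| = sqrt(13) = 3.6056, |v| = sqrt(74) = 8.6023
cos(theta) = u.v/(|u||v|) = -1/sqrt(962) = -0.032241
theta = acos(-0.032241) = 91.85 degrees

91.85 degrees


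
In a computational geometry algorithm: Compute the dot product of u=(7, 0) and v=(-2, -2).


u . v = u_x*v_x + u_y*v_y = 7*(-2) + 0*(-2)
= (-14) + 0 = -14

-14


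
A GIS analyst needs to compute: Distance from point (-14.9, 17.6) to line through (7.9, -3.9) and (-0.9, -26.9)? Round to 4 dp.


|cross product| = 713.6
|line direction| = sqrt(606.44) = 24.626
Distance = 713.6/sqrt(606.44) = 28.9775

28.9775


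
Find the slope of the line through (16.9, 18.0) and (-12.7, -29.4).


slope = (y2-y1)/(x2-x1) = ((-29.4)-18)/((-12.7)-16.9) = (-47.4)/(-29.6) = 1.6014

1.6014


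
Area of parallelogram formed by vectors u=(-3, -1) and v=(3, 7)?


|u x v| = |(-3)*7 - (-1)*3|
= |(-21) - (-3)| = 18

18


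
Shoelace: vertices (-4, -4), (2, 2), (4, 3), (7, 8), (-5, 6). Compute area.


Shoelace sum: ((-4)*2 - 2*(-4)) + (2*3 - 4*2) + (4*8 - 7*3) + (7*6 - (-5)*8) + ((-5)*(-4) - (-4)*6)
= 135
Area = |135|/2 = 67.5

67.5


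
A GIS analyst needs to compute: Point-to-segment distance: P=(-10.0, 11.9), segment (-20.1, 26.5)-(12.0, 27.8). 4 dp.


Project P onto AB: t = 0.2957 (clamped to [0,1])
Closest point on segment: (-10.6068, 26.8845)
Distance: 14.9967

14.9967


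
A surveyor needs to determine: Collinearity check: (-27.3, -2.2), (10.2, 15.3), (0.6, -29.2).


Cross product: (10.2-(-27.3))*((-29.2)-(-2.2)) - (15.3-(-2.2))*(0.6-(-27.3))
= -1500.75

No, not collinear


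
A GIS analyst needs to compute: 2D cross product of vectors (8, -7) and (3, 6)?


u x v = u_x*v_y - u_y*v_x = 8*6 - (-7)*3
= 48 - (-21) = 69

69


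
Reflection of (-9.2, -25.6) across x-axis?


Reflection over x-axis: (x,y) -> (x,-y)
(-9.2, -25.6) -> (-9.2, 25.6)

(-9.2, 25.6)


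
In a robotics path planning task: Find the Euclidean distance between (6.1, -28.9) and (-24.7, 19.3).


dx=-30.8, dy=48.2
d^2 = (-30.8)^2 + 48.2^2 = 3271.88
d = sqrt(3271.88) = 57.2003

57.2003


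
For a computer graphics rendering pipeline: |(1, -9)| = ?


|u| = sqrt(1^2 + (-9)^2) = sqrt(82) = 9.0554

9.0554


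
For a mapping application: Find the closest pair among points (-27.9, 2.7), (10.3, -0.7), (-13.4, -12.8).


d(P0,P1) = 38.351, d(P0,P2) = 21.225, d(P1,P2) = 26.6101
Closest: P0 and P2

Closest pair: (-27.9, 2.7) and (-13.4, -12.8), distance = 21.225


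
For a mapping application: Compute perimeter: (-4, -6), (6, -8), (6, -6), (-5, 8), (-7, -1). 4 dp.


Sides: (-4, -6)->(6, -8): sqrt(104) = 10.198039, (6, -8)->(6, -6): sqrt(4) = 2, (6, -6)->(-5, 8): sqrt(317) = 17.804494, (-5, 8)->(-7, -1): sqrt(85) = 9.219544, (-7, -1)->(-4, -6): sqrt(34) = 5.830952
Sum = 45.053029
Perimeter = 45.053

45.053


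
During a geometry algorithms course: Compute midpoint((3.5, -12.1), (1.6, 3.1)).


M = ((3.5+1.6)/2, ((-12.1)+3.1)/2)
= (2.55, -4.5)

(2.55, -4.5)


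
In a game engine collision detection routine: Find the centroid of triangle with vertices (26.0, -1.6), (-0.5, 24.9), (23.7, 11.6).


Centroid = ((x_A+x_B+x_C)/3, (y_A+y_B+y_C)/3)
= ((26+(-0.5)+23.7)/3, ((-1.6)+24.9+11.6)/3)
= (16.4, 11.6333)

(16.4, 11.6333)


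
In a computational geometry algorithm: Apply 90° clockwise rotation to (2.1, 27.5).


90° CW: (x,y) -> (y, -x)
(2.1,27.5) -> (27.5, -2.1)

(27.5, -2.1)


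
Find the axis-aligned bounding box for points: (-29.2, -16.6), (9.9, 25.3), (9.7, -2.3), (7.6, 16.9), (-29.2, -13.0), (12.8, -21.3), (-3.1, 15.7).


x range: [-29.2, 12.8]
y range: [-21.3, 25.3]
Bounding box: (-29.2,-21.3) to (12.8,25.3)

(-29.2,-21.3) to (12.8,25.3)


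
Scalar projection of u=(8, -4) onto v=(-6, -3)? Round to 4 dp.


u.v = -36, |v| = sqrt(45) = 6.7082
Scalar projection = u.v / |v| = -36 / sqrt(45) = -5.3666

-5.3666


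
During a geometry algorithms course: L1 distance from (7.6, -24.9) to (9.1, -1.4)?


|7.6-9.1| + |(-24.9)-(-1.4)| = 1.5 + 23.5 = 25

25


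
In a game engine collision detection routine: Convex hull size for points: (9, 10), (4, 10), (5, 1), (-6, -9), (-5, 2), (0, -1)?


Convex hull vertices (CCW): (-6, -9), (5, 1), (9, 10), (4, 10), (-5, 2)
Count = 5

5


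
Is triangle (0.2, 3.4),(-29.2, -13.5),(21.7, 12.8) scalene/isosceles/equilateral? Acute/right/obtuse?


Side lengths squared: AB^2=1149.97, BC^2=3282.5, CA^2=550.61
Sorted: [550.61, 1149.97, 3282.5]
By sides: Scalene, By angles: Obtuse

Scalene, Obtuse


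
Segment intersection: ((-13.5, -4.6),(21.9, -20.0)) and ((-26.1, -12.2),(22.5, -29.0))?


Cross products: d1=581.04, d2=427.32, d3=-463.08, d4=-309.36
d1*d2 < 0 and d3*d4 < 0? no

No, they don't intersect


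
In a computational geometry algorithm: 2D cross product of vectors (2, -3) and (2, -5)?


u x v = u_x*v_y - u_y*v_x = 2*(-5) - (-3)*2
= (-10) - (-6) = -4

-4


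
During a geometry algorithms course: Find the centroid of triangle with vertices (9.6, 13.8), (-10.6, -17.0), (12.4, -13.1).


Centroid = ((x_A+x_B+x_C)/3, (y_A+y_B+y_C)/3)
= ((9.6+(-10.6)+12.4)/3, (13.8+(-17)+(-13.1))/3)
= (3.8, -5.4333)

(3.8, -5.4333)


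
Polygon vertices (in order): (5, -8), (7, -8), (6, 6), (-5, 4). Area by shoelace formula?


Shoelace sum: (5*(-8) - 7*(-8)) + (7*6 - 6*(-8)) + (6*4 - (-5)*6) + ((-5)*(-8) - 5*4)
= 180
Area = |180|/2 = 90

90


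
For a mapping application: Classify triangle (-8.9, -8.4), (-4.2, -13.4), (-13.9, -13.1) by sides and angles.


Side lengths squared: AB^2=47.09, BC^2=94.18, CA^2=47.09
Sorted: [47.09, 47.09, 94.18]
By sides: Isosceles, By angles: Right

Isosceles, Right


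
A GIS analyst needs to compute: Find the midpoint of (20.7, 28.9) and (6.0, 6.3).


M = ((20.7+6)/2, (28.9+6.3)/2)
= (13.35, 17.6)

(13.35, 17.6)


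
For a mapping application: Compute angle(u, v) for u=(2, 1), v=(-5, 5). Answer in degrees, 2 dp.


u.v = -5, |u| = sqrt(5) = 2.2361, |v| = sqrt(50) = 7.0711
cos(theta) = u.v/(|u||v|) = -5/sqrt(250) = -0.316228
theta = acos(-0.316228) = 108.43 degrees

108.43 degrees


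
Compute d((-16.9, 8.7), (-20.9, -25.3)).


dx=-4, dy=-34
d^2 = (-4)^2 + (-34)^2 = 1172
d = sqrt(1172) = 34.2345

34.2345


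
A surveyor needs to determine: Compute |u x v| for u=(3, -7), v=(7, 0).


|u x v| = |3*0 - (-7)*7|
= |0 - (-49)| = 49

49


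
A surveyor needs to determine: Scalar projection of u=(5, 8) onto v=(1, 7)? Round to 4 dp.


u.v = 61, |v| = sqrt(50) = 7.0711
Scalar projection = u.v / |v| = 61 / sqrt(50) = 8.6267

8.6267


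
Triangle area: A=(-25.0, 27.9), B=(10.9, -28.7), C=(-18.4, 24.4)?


Area = |x_A(y_B-y_C) + x_B(y_C-y_A) + x_C(y_A-y_B)|/2
= |1327.5 + (-38.15) + (-1041.44)|/2
= 247.91/2 = 123.955

123.955


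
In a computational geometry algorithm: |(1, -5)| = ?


|u| = sqrt(1^2 + (-5)^2) = sqrt(26) = 5.099

5.099


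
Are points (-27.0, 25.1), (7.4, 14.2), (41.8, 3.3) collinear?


Cross product: (7.4-(-27))*(3.3-25.1) - (14.2-25.1)*(41.8-(-27))
= 0

Yes, collinear


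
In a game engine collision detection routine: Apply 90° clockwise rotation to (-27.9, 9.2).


90° CW: (x,y) -> (y, -x)
(-27.9,9.2) -> (9.2, 27.9)

(9.2, 27.9)


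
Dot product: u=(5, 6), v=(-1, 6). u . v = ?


u . v = u_x*v_x + u_y*v_y = 5*(-1) + 6*6
= (-5) + 36 = 31

31


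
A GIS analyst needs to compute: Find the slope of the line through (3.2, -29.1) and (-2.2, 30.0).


slope = (y2-y1)/(x2-x1) = (30-(-29.1))/((-2.2)-3.2) = 59.1/(-5.4) = -10.9444

-10.9444


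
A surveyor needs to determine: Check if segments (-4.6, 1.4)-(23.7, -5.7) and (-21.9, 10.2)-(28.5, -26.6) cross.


Cross products: d1=193.12, d2=876.72, d3=126.21, d4=-557.39
d1*d2 < 0 and d3*d4 < 0? no

No, they don't intersect


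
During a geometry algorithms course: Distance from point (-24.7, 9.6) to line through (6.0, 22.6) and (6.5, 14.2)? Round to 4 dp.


|cross product| = 264.38
|line direction| = sqrt(70.81) = 8.4149
Distance = 264.38/sqrt(70.81) = 31.4182

31.4182


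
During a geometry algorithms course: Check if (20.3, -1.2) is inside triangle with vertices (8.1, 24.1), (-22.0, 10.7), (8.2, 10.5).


Cross products: AB x AP = 925.01, BC x BP = -350.92, CA x CP = -163.39
All same sign? no

No, outside


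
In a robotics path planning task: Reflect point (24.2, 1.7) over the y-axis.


Reflection over y-axis: (x,y) -> (-x,y)
(24.2, 1.7) -> (-24.2, 1.7)

(-24.2, 1.7)


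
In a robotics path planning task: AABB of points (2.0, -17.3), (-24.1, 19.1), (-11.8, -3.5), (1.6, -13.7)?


x range: [-24.1, 2]
y range: [-17.3, 19.1]
Bounding box: (-24.1,-17.3) to (2,19.1)

(-24.1,-17.3) to (2,19.1)


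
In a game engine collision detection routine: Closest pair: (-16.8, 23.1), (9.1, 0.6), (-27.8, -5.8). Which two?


d(P0,P1) = 34.3083, d(P0,P2) = 30.9226, d(P1,P2) = 37.4509
Closest: P0 and P2

Closest pair: (-16.8, 23.1) and (-27.8, -5.8), distance = 30.9226


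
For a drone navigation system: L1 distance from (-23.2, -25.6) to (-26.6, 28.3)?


|(-23.2)-(-26.6)| + |(-25.6)-28.3| = 3.4 + 53.9 = 57.3

57.3


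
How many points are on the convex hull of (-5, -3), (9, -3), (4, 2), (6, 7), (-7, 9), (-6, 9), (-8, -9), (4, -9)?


Convex hull vertices (CCW): (-8, -9), (4, -9), (9, -3), (6, 7), (-6, 9), (-7, 9)
Count = 6

6


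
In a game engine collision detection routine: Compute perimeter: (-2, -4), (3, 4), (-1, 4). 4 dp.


Sides: (-2, -4)->(3, 4): sqrt(89) = 9.433981, (3, 4)->(-1, 4): sqrt(16) = 4, (-1, 4)->(-2, -4): sqrt(65) = 8.062258
Sum = 21.496239
Perimeter = 21.4962

21.4962


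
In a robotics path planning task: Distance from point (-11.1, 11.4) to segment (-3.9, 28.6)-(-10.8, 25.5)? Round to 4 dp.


Project P onto AB: t = 1 (clamped to [0,1])
Closest point on segment: (-10.8, 25.5)
Distance: 14.1032

14.1032


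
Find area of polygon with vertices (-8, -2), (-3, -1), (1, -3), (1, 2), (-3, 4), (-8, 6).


Shoelace sum: ((-8)*(-1) - (-3)*(-2)) + ((-3)*(-3) - 1*(-1)) + (1*2 - 1*(-3)) + (1*4 - (-3)*2) + ((-3)*6 - (-8)*4) + ((-8)*(-2) - (-8)*6)
= 105
Area = |105|/2 = 52.5

52.5


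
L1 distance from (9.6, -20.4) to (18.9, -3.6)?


|9.6-18.9| + |(-20.4)-(-3.6)| = 9.3 + 16.8 = 26.1

26.1


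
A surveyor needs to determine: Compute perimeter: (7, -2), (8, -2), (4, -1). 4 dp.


Sides: (7, -2)->(8, -2): sqrt(1) = 1, (8, -2)->(4, -1): sqrt(17) = 4.123106, (4, -1)->(7, -2): sqrt(10) = 3.162278
Sum = 8.285384
Perimeter = 8.2854

8.2854


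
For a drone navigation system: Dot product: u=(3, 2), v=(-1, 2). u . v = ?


u . v = u_x*v_x + u_y*v_y = 3*(-1) + 2*2
= (-3) + 4 = 1

1


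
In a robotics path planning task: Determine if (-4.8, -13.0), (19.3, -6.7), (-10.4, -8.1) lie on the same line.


Cross product: (19.3-(-4.8))*((-8.1)-(-13)) - ((-6.7)-(-13))*((-10.4)-(-4.8))
= 153.37

No, not collinear


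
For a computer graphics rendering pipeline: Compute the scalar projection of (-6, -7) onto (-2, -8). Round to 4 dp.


u.v = 68, |v| = sqrt(68) = 8.2462
Scalar projection = u.v / |v| = 68 / sqrt(68) = 8.2462

8.2462


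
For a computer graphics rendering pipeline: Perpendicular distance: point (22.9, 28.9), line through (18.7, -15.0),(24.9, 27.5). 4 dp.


|cross product| = 93.68
|line direction| = sqrt(1844.69) = 42.9499
Distance = 93.68/sqrt(1844.69) = 2.1811

2.1811


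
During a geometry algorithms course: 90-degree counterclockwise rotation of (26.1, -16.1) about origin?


90° CCW: (x,y) -> (-y, x)
(26.1,-16.1) -> (16.1, 26.1)

(16.1, 26.1)


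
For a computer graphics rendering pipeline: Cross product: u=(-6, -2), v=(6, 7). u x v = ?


u x v = u_x*v_y - u_y*v_x = (-6)*7 - (-2)*6
= (-42) - (-12) = -30

-30


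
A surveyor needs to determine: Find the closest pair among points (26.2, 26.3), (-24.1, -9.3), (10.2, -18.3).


d(P0,P1) = 61.6235, d(P0,P2) = 47.3831, d(P1,P2) = 35.4611
Closest: P1 and P2

Closest pair: (-24.1, -9.3) and (10.2, -18.3), distance = 35.4611


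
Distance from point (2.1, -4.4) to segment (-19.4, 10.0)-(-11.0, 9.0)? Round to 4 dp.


Project P onto AB: t = 1 (clamped to [0,1])
Closest point on segment: (-11, 9)
Distance: 18.7395

18.7395


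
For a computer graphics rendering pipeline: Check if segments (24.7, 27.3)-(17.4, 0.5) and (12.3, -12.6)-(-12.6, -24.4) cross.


Cross products: d1=-847.19, d2=-266.01, d3=-41.05, d4=-622.23
d1*d2 < 0 and d3*d4 < 0? no

No, they don't intersect


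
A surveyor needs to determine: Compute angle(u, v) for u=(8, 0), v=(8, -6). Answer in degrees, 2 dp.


u.v = 64, |u| = sqrt(64) = 8, |v| = sqrt(100) = 10
cos(theta) = u.v/(|u||v|) = 64/sqrt(6400) = 0.8
theta = acos(0.8) = 36.87 degrees

36.87 degrees


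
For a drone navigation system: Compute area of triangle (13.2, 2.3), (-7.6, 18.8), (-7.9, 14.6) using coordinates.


Area = |x_A(y_B-y_C) + x_B(y_C-y_A) + x_C(y_A-y_B)|/2
= |55.44 + (-93.48) + 130.35|/2
= 92.31/2 = 46.155

46.155


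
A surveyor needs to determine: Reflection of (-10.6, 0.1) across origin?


Reflection over origin: (x,y) -> (-x,-y)
(-10.6, 0.1) -> (10.6, -0.1)

(10.6, -0.1)


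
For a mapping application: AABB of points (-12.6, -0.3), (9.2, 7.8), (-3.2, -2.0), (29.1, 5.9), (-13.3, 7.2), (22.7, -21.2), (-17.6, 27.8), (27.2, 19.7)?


x range: [-17.6, 29.1]
y range: [-21.2, 27.8]
Bounding box: (-17.6,-21.2) to (29.1,27.8)

(-17.6,-21.2) to (29.1,27.8)


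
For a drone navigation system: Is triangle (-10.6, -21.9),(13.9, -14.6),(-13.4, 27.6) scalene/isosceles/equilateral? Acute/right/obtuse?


Side lengths squared: AB^2=653.54, BC^2=2526.13, CA^2=2458.09
Sorted: [653.54, 2458.09, 2526.13]
By sides: Scalene, By angles: Acute

Scalene, Acute


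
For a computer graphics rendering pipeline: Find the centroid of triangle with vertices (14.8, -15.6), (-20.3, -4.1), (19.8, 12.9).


Centroid = ((x_A+x_B+x_C)/3, (y_A+y_B+y_C)/3)
= ((14.8+(-20.3)+19.8)/3, ((-15.6)+(-4.1)+12.9)/3)
= (4.7667, -2.2667)

(4.7667, -2.2667)


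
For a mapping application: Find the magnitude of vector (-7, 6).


|u| = sqrt((-7)^2 + 6^2) = sqrt(85) = 9.2195

9.2195


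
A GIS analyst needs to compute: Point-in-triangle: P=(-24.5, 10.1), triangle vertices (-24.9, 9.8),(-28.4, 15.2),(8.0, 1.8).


Cross products: AB x AP = -3.21, BC x BP = -133.38, CA x CP = -13.07
All same sign? yes

Yes, inside


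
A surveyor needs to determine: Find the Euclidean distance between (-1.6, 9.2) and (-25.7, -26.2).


dx=-24.1, dy=-35.4
d^2 = (-24.1)^2 + (-35.4)^2 = 1833.97
d = sqrt(1833.97) = 42.8249

42.8249


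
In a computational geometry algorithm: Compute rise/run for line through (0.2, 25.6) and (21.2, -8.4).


slope = (y2-y1)/(x2-x1) = ((-8.4)-25.6)/(21.2-0.2) = (-34)/21 = -1.619

-1.619


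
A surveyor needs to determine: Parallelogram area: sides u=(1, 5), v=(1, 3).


|u x v| = |1*3 - 5*1|
= |3 - 5| = 2

2


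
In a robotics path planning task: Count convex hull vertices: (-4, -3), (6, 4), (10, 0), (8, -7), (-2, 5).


Convex hull vertices (CCW): (-4, -3), (8, -7), (10, 0), (6, 4), (-2, 5)
Count = 5

5


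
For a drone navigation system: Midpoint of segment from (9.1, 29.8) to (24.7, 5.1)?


M = ((9.1+24.7)/2, (29.8+5.1)/2)
= (16.9, 17.45)

(16.9, 17.45)


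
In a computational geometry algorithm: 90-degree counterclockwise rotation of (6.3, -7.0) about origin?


90° CCW: (x,y) -> (-y, x)
(6.3,-7) -> (7, 6.3)

(7, 6.3)


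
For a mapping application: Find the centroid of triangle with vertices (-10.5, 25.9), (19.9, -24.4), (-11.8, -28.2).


Centroid = ((x_A+x_B+x_C)/3, (y_A+y_B+y_C)/3)
= (((-10.5)+19.9+(-11.8))/3, (25.9+(-24.4)+(-28.2))/3)
= (-0.8, -8.9)

(-0.8, -8.9)


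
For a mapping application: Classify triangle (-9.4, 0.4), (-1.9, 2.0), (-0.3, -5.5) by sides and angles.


Side lengths squared: AB^2=58.81, BC^2=58.81, CA^2=117.62
Sorted: [58.81, 58.81, 117.62]
By sides: Isosceles, By angles: Right

Isosceles, Right


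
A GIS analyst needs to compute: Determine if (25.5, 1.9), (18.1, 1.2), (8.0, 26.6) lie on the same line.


Cross product: (18.1-25.5)*(26.6-1.9) - (1.2-1.9)*(8-25.5)
= -195.03

No, not collinear


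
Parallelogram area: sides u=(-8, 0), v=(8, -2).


|u x v| = |(-8)*(-2) - 0*8|
= |16 - 0| = 16

16


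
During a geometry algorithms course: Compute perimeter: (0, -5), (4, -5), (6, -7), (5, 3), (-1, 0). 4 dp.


Sides: (0, -5)->(4, -5): sqrt(16) = 4, (4, -5)->(6, -7): sqrt(8) = 2.828427, (6, -7)->(5, 3): sqrt(101) = 10.049876, (5, 3)->(-1, 0): sqrt(45) = 6.708204, (-1, 0)->(0, -5): sqrt(26) = 5.09902
Sum = 28.685527
Perimeter = 28.6855

28.6855


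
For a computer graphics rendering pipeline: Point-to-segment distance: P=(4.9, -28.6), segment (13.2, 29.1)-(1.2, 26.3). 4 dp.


Project P onto AB: t = 1 (clamped to [0,1])
Closest point on segment: (1.2, 26.3)
Distance: 55.0245

55.0245


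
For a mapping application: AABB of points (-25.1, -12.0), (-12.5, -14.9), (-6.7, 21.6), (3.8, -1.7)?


x range: [-25.1, 3.8]
y range: [-14.9, 21.6]
Bounding box: (-25.1,-14.9) to (3.8,21.6)

(-25.1,-14.9) to (3.8,21.6)


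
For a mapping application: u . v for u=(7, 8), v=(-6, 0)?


u . v = u_x*v_x + u_y*v_y = 7*(-6) + 8*0
= (-42) + 0 = -42

-42


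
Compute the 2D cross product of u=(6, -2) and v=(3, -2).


u x v = u_x*v_y - u_y*v_x = 6*(-2) - (-2)*3
= (-12) - (-6) = -6

-6


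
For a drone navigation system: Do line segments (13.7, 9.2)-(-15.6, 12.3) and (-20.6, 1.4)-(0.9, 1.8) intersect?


Cross products: d1=153.98, d2=232.35, d3=334.87, d4=256.5
d1*d2 < 0 and d3*d4 < 0? no

No, they don't intersect


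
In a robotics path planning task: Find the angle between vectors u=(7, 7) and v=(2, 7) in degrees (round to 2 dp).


u.v = 63, |u| = sqrt(98) = 9.8995, |v| = sqrt(53) = 7.2801
cos(theta) = u.v/(|u||v|) = 63/sqrt(5194) = 0.874157
theta = acos(0.874157) = 29.05 degrees

29.05 degrees


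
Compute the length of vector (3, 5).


|u| = sqrt(3^2 + 5^2) = sqrt(34) = 5.831

5.831


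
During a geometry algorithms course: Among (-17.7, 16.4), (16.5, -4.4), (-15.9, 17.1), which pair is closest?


d(P0,P1) = 40.0285, d(P0,P2) = 1.9313, d(P1,P2) = 38.8846
Closest: P0 and P2

Closest pair: (-17.7, 16.4) and (-15.9, 17.1), distance = 1.9313


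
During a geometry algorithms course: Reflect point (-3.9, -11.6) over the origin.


Reflection over origin: (x,y) -> (-x,-y)
(-3.9, -11.6) -> (3.9, 11.6)

(3.9, 11.6)


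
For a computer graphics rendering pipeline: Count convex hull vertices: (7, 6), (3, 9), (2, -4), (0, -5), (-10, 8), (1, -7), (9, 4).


Convex hull vertices (CCW): (-10, 8), (1, -7), (9, 4), (7, 6), (3, 9)
Count = 5

5


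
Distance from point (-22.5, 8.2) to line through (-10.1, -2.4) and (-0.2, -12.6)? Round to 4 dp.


|cross product| = 21.54
|line direction| = sqrt(202.05) = 14.2144
Distance = 21.54/sqrt(202.05) = 1.5154

1.5154


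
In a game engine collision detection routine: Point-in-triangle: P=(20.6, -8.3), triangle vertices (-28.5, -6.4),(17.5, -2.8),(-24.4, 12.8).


Cross products: AB x AP = -264.16, BC x BP = 182.09, CA x CP = 950.51
All same sign? no

No, outside


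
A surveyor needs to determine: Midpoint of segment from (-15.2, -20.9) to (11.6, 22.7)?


M = (((-15.2)+11.6)/2, ((-20.9)+22.7)/2)
= (-1.8, 0.9)

(-1.8, 0.9)


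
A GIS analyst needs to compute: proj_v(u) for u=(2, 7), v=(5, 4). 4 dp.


u.v = 38, |v| = sqrt(41) = 6.4031
Scalar projection = u.v / |v| = 38 / sqrt(41) = 5.9346

5.9346


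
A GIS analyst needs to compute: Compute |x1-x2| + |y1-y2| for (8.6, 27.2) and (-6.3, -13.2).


|8.6-(-6.3)| + |27.2-(-13.2)| = 14.9 + 40.4 = 55.3

55.3


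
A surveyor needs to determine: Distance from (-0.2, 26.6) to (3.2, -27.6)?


dx=3.4, dy=-54.2
d^2 = 3.4^2 + (-54.2)^2 = 2949.2
d = sqrt(2949.2) = 54.3065

54.3065


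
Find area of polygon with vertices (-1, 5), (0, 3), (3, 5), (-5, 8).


Shoelace sum: ((-1)*3 - 0*5) + (0*5 - 3*3) + (3*8 - (-5)*5) + ((-5)*5 - (-1)*8)
= 20
Area = |20|/2 = 10

10


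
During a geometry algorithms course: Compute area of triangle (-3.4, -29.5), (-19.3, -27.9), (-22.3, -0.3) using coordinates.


Area = |x_A(y_B-y_C) + x_B(y_C-y_A) + x_C(y_A-y_B)|/2
= |93.84 + (-563.56) + 35.68|/2
= 434.04/2 = 217.02

217.02


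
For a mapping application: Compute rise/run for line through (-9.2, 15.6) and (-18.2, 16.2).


slope = (y2-y1)/(x2-x1) = (16.2-15.6)/((-18.2)-(-9.2)) = 0.6/(-9) = -0.0667

-0.0667


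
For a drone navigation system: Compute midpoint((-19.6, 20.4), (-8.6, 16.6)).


M = (((-19.6)+(-8.6))/2, (20.4+16.6)/2)
= (-14.1, 18.5)

(-14.1, 18.5)


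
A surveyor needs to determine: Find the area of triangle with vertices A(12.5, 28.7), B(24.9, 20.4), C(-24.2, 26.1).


Area = |x_A(y_B-y_C) + x_B(y_C-y_A) + x_C(y_A-y_B)|/2
= |(-71.25) + (-64.74) + (-200.86)|/2
= 336.85/2 = 168.425

168.425


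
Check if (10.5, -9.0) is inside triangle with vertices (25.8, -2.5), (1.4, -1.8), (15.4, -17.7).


Cross products: AB x AP = 169.31, BC x BP = 43.89, CA x CP = 164.96
All same sign? yes

Yes, inside


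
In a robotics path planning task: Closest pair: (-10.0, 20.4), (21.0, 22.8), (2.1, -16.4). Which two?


d(P0,P1) = 31.0928, d(P0,P2) = 38.7382, d(P1,P2) = 43.5184
Closest: P0 and P1

Closest pair: (-10.0, 20.4) and (21.0, 22.8), distance = 31.0928


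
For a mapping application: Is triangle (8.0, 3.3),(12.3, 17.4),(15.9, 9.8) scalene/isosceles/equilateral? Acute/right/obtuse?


Side lengths squared: AB^2=217.3, BC^2=70.72, CA^2=104.66
Sorted: [70.72, 104.66, 217.3]
By sides: Scalene, By angles: Obtuse

Scalene, Obtuse


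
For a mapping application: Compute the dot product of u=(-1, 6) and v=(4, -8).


u . v = u_x*v_x + u_y*v_y = (-1)*4 + 6*(-8)
= (-4) + (-48) = -52

-52


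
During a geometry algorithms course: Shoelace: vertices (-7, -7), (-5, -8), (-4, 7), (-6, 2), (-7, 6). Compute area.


Shoelace sum: ((-7)*(-8) - (-5)*(-7)) + ((-5)*7 - (-4)*(-8)) + ((-4)*2 - (-6)*7) + ((-6)*6 - (-7)*2) + ((-7)*(-7) - (-7)*6)
= 57
Area = |57|/2 = 28.5

28.5
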